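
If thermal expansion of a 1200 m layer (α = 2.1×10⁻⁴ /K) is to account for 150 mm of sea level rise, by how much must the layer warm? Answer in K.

0.60 K

ΔT = Δh/(αH) = 0.15 / (2.1×10⁻⁴ × 1200) ≈ 0.5952 K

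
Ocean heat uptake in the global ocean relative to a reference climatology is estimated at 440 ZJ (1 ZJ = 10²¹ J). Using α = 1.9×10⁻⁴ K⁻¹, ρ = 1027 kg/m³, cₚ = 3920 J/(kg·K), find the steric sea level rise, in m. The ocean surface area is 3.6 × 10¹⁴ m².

Per unit area: Q = 440×10²¹ / (3.6×10¹⁴) ≈ 1.222×10⁹ J/m²
Δh = αQ/(ρcₚ) = 1.9×10⁻⁴ × 1.222×10⁹ / (1027 × 3920) ≈ 0.057672 m

0.0577 m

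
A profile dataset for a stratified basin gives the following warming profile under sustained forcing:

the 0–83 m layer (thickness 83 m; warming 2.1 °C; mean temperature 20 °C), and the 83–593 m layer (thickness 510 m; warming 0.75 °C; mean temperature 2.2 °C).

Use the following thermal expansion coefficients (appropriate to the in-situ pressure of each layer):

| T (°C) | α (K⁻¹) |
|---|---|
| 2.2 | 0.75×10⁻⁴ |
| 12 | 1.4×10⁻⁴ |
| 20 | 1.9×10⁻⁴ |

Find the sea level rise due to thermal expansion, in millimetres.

Δh ≈ 61.8 mm

Layer 1 at 20 °C → α = 1.9×10⁻⁴ K⁻¹
Layer 2 at 2.2 °C → α = 0.75×10⁻⁴ K⁻¹
1.9×10⁻⁴ × 83 × 2.1 = 0.033117 m
83–593 m: 0.75 × 510 × 0.75×10⁻⁴ = 0.0286875 m
Δh = 0.033117 + 0.0286875 = 0.0618045 m ≈ 61.8 mm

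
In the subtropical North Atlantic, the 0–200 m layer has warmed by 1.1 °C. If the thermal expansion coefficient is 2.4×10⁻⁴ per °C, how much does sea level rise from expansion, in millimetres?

Δh = αΔT·H = 2.4×10⁻⁴ × 1.1 × 200 = 0.05280 m

about 52.8 mm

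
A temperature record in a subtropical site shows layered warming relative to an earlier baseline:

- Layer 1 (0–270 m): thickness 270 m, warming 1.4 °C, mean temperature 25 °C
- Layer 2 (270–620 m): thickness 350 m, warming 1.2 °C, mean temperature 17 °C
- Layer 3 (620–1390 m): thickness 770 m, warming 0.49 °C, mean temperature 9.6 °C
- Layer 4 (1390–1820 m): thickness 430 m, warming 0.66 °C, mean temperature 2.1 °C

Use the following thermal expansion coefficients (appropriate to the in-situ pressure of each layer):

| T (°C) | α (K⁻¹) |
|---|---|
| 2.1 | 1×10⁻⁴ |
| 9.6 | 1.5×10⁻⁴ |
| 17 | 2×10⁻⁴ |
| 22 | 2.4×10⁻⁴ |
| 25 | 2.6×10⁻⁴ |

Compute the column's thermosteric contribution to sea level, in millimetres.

Δh = 267 mm

Layer 1 at 25 °C → α = 2.6×10⁻⁴ K⁻¹
Layer 2 at 17 °C → α = 2×10⁻⁴ K⁻¹
Layer 3 at 9.6 °C → α = 1.5×10⁻⁴ K⁻¹
Layer 4 at 2.1 °C → α = 1×10⁻⁴ K⁻¹
0–270 m: 270 × 2.6×10⁻⁴ × 1.4 = 0.09828 m
350 × 2×10⁻⁴ × 1.2 = 0.08400 m
620–1390 m: 1.5×10⁻⁴ × 770 × 0.49 = 0.056595 m
1390–1820 m: 0.66 × 430 × 1×10⁻⁴ = 0.02838 m
Δh = 0.09828 + 0.08400 + 0.056595 + 0.02838 = 0.267255 m ≈ 267 mm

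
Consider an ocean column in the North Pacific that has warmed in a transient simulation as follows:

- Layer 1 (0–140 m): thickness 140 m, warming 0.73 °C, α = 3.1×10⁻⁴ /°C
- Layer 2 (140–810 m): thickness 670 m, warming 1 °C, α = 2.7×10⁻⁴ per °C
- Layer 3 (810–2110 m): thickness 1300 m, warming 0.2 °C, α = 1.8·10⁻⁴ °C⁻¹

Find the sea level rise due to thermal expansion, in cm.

Δh ≈ 26 cm

Layer 1: 140 × 0.73 × 3.1×10⁻⁴ = 0.031682 m
Layer 2: 1 × 2.7×10⁻⁴ × 670 = 0.18090 m
Layer 3: 1300 × 1.8×10⁻⁴ × 0.2 = 0.04680 m
Δh = 0.031682 + 0.18090 + 0.04680 = 0.259382 m ≈ 26 cm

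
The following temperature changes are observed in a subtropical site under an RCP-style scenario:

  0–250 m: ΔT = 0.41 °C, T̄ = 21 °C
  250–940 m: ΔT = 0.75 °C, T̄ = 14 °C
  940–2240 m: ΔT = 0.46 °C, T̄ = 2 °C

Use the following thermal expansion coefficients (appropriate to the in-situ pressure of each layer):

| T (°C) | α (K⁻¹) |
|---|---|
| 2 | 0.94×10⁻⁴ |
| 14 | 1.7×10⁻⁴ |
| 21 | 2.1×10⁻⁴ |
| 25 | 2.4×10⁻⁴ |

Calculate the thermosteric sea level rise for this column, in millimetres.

Δh = 166 mm

Layer 1 at 21 °C → α = 2.1×10⁻⁴ K⁻¹
Layer 2 at 14 °C → α = 1.7×10⁻⁴ K⁻¹
Layer 3 at 2 °C → α = 0.94×10⁻⁴ K⁻¹
250 × 2.1×10⁻⁴ × 0.41 = 0.021525 m
1.7×10⁻⁴ × 690 × 0.75 = 0.087975 m
Layer 3: 0.46 × 0.94×10⁻⁴ × 1300 = 0.056212 m
Δh = 0.021525 + 0.087975 + 0.056212 = 0.165712 m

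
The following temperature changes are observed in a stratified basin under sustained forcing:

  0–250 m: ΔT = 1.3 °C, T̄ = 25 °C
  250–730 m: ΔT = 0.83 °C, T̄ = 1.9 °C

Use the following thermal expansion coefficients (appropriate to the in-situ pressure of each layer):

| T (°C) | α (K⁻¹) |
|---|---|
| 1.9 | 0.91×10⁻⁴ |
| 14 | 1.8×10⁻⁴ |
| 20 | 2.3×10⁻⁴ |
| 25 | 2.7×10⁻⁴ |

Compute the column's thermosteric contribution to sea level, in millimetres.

Layer 1 at 25 °C → α = 2.7×10⁻⁴ K⁻¹
Layer 2 at 1.9 °C → α = 0.91×10⁻⁴ K⁻¹
1.3 × 2.7×10⁻⁴ × 250 = 0.08775 m
0.83 × 480 × 0.91×10⁻⁴ = 0.0362544 m
Δh = 0.08775 + 0.0362544 = 0.1240044 m

120 mm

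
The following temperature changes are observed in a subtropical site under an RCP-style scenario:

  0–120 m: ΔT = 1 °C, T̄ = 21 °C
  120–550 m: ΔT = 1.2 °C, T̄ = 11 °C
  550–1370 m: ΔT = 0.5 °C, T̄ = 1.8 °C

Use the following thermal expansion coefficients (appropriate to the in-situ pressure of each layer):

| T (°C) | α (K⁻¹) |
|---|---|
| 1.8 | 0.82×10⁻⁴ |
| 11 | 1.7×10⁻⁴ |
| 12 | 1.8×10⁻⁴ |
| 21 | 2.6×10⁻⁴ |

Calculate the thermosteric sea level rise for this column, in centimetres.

Layer 1 at 21 °C → α = 2.6×10⁻⁴ K⁻¹
Layer 2 at 11 °C → α = 1.7×10⁻⁴ K⁻¹
Layer 3 at 1.8 °C → α = 0.82×10⁻⁴ K⁻¹
Layer 1: 120 × 1 × 2.6×10⁻⁴ = 0.03120 m
120–550 m: 430 × 1.7×10⁻⁴ × 1.2 = 0.08772 m
550–1370 m: 0.82×10⁻⁴ × 820 × 0.5 = 0.03362 m
Δh = 0.03120 + 0.08772 + 0.03362 = 0.15254 m

15.3 cm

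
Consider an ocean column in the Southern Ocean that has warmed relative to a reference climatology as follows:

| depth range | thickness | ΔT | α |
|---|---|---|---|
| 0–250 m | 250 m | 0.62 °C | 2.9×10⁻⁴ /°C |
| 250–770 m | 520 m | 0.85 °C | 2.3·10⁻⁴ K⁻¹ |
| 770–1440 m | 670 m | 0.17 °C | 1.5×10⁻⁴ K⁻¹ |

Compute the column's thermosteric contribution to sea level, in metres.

about 0.164 m

0.62 × 2.9×10⁻⁴ × 250 = 0.04495 m
250–770 m: 0.85 × 520 × 2.3×10⁻⁴ = 0.10166 m
770–1440 m: 670 × 0.17 × 1.5×10⁻⁴ = 0.017085 m
Δh = 0.04495 + 0.10166 + 0.017085 = 0.163695 m ≈ 0.164 m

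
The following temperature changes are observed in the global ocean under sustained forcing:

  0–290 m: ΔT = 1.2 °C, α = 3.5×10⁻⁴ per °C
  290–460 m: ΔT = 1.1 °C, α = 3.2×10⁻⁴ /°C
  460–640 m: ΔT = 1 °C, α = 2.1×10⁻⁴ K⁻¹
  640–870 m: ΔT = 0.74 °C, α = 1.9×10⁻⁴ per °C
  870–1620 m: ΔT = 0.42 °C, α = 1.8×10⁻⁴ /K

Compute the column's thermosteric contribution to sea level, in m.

Δh ≈ 0.308 m

290 × 1.2 × 3.5×10⁻⁴ = 0.12180 m
Layer 2: 170 × 1.1 × 3.2×10⁻⁴ = 0.05984 m
460–640 m: 180 × 2.1×10⁻⁴ × 1 = 0.03780 m
640–870 m: 1.9×10⁻⁴ × 230 × 0.74 = 0.032338 m
Layer 5: 0.42 × 1.8×10⁻⁴ × 750 = 0.05670 m
Δh = 0.12180 + 0.05984 + 0.03780 + 0.032338 + 0.05670 = 0.308478 m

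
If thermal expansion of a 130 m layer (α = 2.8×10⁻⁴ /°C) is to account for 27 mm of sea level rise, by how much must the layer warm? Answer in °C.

0.74 °C

ΔT = Δh/(αH) = 0.027 / (2.8×10⁻⁴ × 130) ≈ 0.7418 °C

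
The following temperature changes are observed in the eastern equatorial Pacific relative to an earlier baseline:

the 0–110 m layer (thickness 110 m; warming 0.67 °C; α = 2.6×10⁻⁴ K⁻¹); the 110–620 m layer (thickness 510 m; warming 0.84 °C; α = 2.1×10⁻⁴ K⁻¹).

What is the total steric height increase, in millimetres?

109 mm of thermosteric rise

0–110 m: 0.67 × 2.6×10⁻⁴ × 110 = 0.019162 m
2.1×10⁻⁴ × 0.84 × 510 = 0.089964 m
Δh = 0.019162 + 0.089964 = 0.109126 m ≈ 109 mm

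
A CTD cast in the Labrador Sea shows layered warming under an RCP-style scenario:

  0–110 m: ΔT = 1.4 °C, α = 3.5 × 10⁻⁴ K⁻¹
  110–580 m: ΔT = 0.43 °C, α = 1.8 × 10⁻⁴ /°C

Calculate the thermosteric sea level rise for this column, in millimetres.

about 90.3 mm

1.4 × 110 × 3.5×10⁻⁴ = 0.05390 m
1.8×10⁻⁴ × 470 × 0.43 = 0.036378 m
Δh = 0.05390 + 0.036378 = 0.090278 m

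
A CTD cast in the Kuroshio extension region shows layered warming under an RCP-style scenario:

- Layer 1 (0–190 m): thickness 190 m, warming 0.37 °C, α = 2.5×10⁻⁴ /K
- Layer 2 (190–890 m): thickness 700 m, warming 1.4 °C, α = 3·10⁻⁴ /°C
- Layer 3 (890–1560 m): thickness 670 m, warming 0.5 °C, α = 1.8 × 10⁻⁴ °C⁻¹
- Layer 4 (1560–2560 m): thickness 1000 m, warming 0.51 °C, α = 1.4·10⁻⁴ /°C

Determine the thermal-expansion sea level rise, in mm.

Δh ≈ 443 mm

Layer 1: 2.5×10⁻⁴ × 0.37 × 190 = 0.017575 m
Layer 2: 700 × 1.4 × 3×10⁻⁴ = 0.29400 m
Layer 3: 1.8×10⁻⁴ × 0.5 × 670 = 0.06030 m
1000 × 0.51 × 1.4×10⁻⁴ = 0.07140 m
Δh = 0.017575 + 0.29400 + 0.06030 + 0.07140 = 0.443275 m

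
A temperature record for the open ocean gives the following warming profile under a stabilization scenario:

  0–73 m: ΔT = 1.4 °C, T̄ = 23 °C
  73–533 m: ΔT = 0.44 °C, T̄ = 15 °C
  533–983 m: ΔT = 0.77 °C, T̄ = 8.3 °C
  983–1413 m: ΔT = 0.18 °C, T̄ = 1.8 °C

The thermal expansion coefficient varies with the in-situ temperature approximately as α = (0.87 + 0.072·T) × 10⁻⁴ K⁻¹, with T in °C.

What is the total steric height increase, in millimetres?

Δh = 124 mm

Layer 1: α = (0.87 + 0.072×23)×10⁻⁴ = 2.526×10⁻⁴ K⁻¹
Layer 2: α = (0.87 + 0.072×15)×10⁻⁴ = 1.95×10⁻⁴ K⁻¹
Layer 3: α = (0.87 + 0.072×8.3)×10⁻⁴ = 1.4676×10⁻⁴ K⁻¹
Layer 4: α = (0.87 + 0.072×1.8)×10⁻⁴ = 0.9996×10⁻⁴ K⁻¹
Layer 1: 73 × 2.526×10⁻⁴ × 1.4 = 0.02581572 m
Layer 2: 460 × 0.44 × 1.95×10⁻⁴ = 0.039468 m
0.77 × 450 × 1.4676×10⁻⁴ = 0.05085234 m
Layer 4: 430 × 0.18 × 0.9996×10⁻⁴ = 0.007736904 m
Δh = 0.02581572 + 0.039468 + 0.05085234 + 0.007736904 = 0.123872964 m ≈ 124 mm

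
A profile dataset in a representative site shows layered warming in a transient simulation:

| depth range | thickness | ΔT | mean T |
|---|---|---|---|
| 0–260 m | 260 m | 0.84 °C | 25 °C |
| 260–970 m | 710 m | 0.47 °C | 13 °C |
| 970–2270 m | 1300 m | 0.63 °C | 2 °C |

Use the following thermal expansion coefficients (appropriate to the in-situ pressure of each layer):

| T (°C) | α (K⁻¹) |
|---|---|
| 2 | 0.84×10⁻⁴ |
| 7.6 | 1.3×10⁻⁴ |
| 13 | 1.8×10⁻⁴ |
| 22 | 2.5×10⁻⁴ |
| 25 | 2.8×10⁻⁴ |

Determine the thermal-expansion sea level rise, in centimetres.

Layer 1 at 25 °C → α = 2.8×10⁻⁴ K⁻¹
Layer 2 at 13 °C → α = 1.8×10⁻⁴ K⁻¹
Layer 3 at 2 °C → α = 0.84×10⁻⁴ K⁻¹
260 × 0.84 × 2.8×10⁻⁴ = 0.061152 m
1.8×10⁻⁴ × 710 × 0.47 = 0.060066 m
Layer 3: 1300 × 0.63 × 0.84×10⁻⁴ = 0.068796 m
Δh = 0.061152 + 0.060066 + 0.068796 = 0.190014 m

Δh = 19.0 cm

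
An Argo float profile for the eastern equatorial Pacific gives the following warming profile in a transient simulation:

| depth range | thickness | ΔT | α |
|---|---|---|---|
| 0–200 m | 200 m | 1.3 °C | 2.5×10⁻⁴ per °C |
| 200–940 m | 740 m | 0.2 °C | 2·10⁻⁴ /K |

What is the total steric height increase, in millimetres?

Δh ≈ 95 mm

2.5×10⁻⁴ × 1.3 × 200 = 0.06500 m
200–940 m: 2×10⁻⁴ × 0.2 × 740 = 0.02960 m
Δh = 0.06500 + 0.02960 = 0.09460 m ≈ 95 mm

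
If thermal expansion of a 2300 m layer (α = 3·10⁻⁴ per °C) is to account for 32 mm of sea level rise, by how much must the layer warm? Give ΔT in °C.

ΔT ≈ 0.0464 °C

ΔT = Δh/(αH) = 0.032 / (3×10⁻⁴ × 2300) ≈ 0.04638 °C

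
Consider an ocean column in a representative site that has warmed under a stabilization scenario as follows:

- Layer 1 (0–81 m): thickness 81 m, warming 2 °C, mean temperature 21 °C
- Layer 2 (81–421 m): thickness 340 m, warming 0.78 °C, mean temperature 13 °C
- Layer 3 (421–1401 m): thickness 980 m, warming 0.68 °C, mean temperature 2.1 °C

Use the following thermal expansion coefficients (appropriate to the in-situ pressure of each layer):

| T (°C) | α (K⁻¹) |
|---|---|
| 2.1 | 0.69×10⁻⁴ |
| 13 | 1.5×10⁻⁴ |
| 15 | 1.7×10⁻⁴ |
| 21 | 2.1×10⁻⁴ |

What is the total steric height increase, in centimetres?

about 12 cm

Layer 1 at 21 °C → α = 2.1×10⁻⁴ K⁻¹
Layer 2 at 13 °C → α = 1.5×10⁻⁴ K⁻¹
Layer 3 at 2.1 °C → α = 0.69×10⁻⁴ K⁻¹
81 × 2 × 2.1×10⁻⁴ = 0.03402 m
Layer 2: 0.78 × 340 × 1.5×10⁻⁴ = 0.03978 m
421–1401 m: 0.68 × 0.69×10⁻⁴ × 980 = 0.0459816 m
Δh = 0.03402 + 0.03978 + 0.0459816 = 0.1197816 m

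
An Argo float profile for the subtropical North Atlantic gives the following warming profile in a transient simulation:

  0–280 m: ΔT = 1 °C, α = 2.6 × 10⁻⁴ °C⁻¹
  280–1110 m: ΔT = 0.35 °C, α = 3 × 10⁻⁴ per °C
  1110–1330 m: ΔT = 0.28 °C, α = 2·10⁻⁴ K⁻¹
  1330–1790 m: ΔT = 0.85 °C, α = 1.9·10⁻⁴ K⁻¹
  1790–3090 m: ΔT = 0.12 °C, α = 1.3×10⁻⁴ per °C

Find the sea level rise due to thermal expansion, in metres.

1 × 2.6×10⁻⁴ × 280 = 0.07280 m
280–1110 m: 0.35 × 3×10⁻⁴ × 830 = 0.08715 m
1110–1330 m: 220 × 0.28 × 2×10⁻⁴ = 0.01232 m
460 × 1.9×10⁻⁴ × 0.85 = 0.07429 m
0.12 × 1.3×10⁻⁴ × 1300 = 0.02028 m
Δh = 0.07280 + 0.08715 + 0.01232 + 0.07429 + 0.02028 = 0.26684 m

0.27 m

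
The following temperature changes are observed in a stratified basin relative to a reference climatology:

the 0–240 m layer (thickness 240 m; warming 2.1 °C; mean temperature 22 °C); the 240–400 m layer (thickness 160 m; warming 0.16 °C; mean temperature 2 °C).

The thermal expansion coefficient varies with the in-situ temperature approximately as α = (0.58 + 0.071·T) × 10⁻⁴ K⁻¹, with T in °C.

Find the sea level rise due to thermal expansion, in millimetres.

110 mm of thermosteric rise

Layer 1: α = (0.58 + 0.071×22)×10⁻⁴ = 2.142×10⁻⁴ K⁻¹
Layer 2: α = (0.58 + 0.071×2)×10⁻⁴ = 0.722×10⁻⁴ K⁻¹
Layer 1: 240 × 2.142×10⁻⁴ × 2.1 = 0.1079568 m
240–400 m: 160 × 0.16 × 0.722×10⁻⁴ = 0.00184832 m
Δh = 0.1079568 + 0.00184832 = 0.10980512 m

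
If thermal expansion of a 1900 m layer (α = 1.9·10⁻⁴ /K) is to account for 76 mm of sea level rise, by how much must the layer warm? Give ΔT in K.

ΔT = Δh/(αH) = 0.076 / (1.9×10⁻⁴ × 1900) ≈ 0.2105 K

0.211 K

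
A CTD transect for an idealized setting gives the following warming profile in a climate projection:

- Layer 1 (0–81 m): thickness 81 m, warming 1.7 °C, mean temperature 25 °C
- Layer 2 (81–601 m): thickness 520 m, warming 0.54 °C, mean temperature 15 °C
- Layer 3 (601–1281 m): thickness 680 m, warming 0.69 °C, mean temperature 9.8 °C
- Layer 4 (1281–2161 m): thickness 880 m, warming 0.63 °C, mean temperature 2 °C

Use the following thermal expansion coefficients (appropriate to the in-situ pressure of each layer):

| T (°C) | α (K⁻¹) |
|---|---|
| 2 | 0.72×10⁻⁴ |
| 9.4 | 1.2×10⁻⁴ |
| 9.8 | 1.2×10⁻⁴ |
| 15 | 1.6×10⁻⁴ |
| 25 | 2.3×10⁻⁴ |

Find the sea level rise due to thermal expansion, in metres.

about 0.173 m

Layer 1 at 25 °C → α = 2.3×10⁻⁴ K⁻¹
Layer 2 at 15 °C → α = 1.6×10⁻⁴ K⁻¹
Layer 3 at 9.8 °C → α = 1.2×10⁻⁴ K⁻¹
Layer 4 at 2 °C → α = 0.72×10⁻⁴ K⁻¹
1.7 × 81 × 2.3×10⁻⁴ = 0.031671 m
1.6×10⁻⁴ × 0.54 × 520 = 0.044928 m
Layer 3: 680 × 0.69 × 1.2×10⁻⁴ = 0.056304 m
0.63 × 0.72×10⁻⁴ × 880 = 0.0399168 m
Δh = 0.031671 + 0.044928 + 0.056304 + 0.0399168 = 0.1728198 m ≈ 0.173 m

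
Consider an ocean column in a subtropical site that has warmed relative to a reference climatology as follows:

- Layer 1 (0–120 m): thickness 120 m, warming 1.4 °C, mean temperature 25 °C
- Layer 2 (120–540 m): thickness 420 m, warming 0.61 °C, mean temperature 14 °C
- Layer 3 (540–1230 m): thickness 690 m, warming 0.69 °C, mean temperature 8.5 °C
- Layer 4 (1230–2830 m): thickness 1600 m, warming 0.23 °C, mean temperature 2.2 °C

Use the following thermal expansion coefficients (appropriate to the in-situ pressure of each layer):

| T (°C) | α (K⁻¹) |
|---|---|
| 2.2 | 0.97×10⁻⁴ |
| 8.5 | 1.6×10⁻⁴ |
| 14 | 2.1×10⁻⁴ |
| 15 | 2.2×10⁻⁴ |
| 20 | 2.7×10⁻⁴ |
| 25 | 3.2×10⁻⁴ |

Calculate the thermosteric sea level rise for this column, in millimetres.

Layer 1 at 25 °C → α = 3.2×10⁻⁴ K⁻¹
Layer 2 at 14 °C → α = 2.1×10⁻⁴ K⁻¹
Layer 3 at 8.5 °C → α = 1.6×10⁻⁴ K⁻¹
Layer 4 at 2.2 °C → α = 0.97×10⁻⁴ K⁻¹
0–120 m: 1.4 × 3.2×10⁻⁴ × 120 = 0.05376 m
120–540 m: 420 × 2.1×10⁻⁴ × 0.61 = 0.053802 m
Layer 3: 690 × 0.69 × 1.6×10⁻⁴ = 0.076176 m
1230–2830 m: 0.23 × 1600 × 0.97×10⁻⁴ = 0.035696 m
Δh = 0.05376 + 0.053802 + 0.076176 + 0.035696 = 0.219434 m

219 mm of thermosteric rise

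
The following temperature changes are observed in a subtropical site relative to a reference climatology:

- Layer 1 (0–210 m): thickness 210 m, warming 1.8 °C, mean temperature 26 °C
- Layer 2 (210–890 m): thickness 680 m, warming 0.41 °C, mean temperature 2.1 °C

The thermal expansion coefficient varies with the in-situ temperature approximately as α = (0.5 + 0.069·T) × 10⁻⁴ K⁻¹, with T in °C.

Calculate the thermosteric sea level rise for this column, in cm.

Δh = 10.5 cm

Layer 1: α = (0.5 + 0.069×26)×10⁻⁴ = 2.294×10⁻⁴ K⁻¹
Layer 2: α = (0.5 + 0.069×2.1)×10⁻⁴ = 0.6449×10⁻⁴ K⁻¹
Layer 1: 1.8 × 210 × 2.294×10⁻⁴ = 0.0867132 m
210–890 m: 680 × 0.41 × 0.6449×10⁻⁴ = 0.017979812 m
Δh = 0.0867132 + 0.017979812 = 0.104693012 m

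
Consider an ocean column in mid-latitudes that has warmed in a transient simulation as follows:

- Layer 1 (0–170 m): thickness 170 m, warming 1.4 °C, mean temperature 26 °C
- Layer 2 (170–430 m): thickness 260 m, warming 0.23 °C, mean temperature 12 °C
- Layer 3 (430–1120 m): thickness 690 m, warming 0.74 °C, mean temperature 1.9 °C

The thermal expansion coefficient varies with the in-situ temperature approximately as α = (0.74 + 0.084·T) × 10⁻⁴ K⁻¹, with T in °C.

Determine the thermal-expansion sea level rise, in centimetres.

12.6 cm

Layer 1: α = (0.74 + 0.084×26)×10⁻⁴ = 2.924×10⁻⁴ K⁻¹
Layer 2: α = (0.74 + 0.084×12)×10⁻⁴ = 1.748×10⁻⁴ K⁻¹
Layer 3: α = (0.74 + 0.084×1.9)×10⁻⁴ = 0.8996×10⁻⁴ K⁻¹
0–170 m: 2.924×10⁻⁴ × 1.4 × 170 = 0.0695912 m
170–430 m: 1.748×10⁻⁴ × 260 × 0.23 = 0.01045304 m
690 × 0.8996×10⁻⁴ × 0.74 = 0.045933576 m
Δh = 0.0695912 + 0.01045304 + 0.045933576 = 0.125977816 m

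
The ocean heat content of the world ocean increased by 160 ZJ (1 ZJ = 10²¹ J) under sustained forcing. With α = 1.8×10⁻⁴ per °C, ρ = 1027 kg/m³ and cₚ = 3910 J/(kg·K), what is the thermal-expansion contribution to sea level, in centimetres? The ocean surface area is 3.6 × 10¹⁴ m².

Per unit area: Q = 160×10²¹ / (3.6×10¹⁴) ≈ 4.444×10⁸ J/m²
Δh = αQ/(ρcₚ) = 1.8×10⁻⁴ × 4.444×10⁸ / (1027 × 3910) ≈ 0.01992 m

Δh ≈ 1.99 cm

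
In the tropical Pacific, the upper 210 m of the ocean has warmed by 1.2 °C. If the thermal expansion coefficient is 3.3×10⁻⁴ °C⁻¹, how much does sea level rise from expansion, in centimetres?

8.32 cm

Δh = αΔT·H = 3.3×10⁻⁴ × 1.2 × 210 = 0.08316 m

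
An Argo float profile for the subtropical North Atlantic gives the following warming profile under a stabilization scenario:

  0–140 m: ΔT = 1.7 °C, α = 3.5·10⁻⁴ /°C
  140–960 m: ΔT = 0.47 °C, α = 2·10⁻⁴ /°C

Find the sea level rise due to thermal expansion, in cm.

Δh = 16 cm

Layer 1: 1.7 × 3.5×10⁻⁴ × 140 = 0.08330 m
820 × 2×10⁻⁴ × 0.47 = 0.07708 m
Δh = 0.08330 + 0.07708 = 0.16038 m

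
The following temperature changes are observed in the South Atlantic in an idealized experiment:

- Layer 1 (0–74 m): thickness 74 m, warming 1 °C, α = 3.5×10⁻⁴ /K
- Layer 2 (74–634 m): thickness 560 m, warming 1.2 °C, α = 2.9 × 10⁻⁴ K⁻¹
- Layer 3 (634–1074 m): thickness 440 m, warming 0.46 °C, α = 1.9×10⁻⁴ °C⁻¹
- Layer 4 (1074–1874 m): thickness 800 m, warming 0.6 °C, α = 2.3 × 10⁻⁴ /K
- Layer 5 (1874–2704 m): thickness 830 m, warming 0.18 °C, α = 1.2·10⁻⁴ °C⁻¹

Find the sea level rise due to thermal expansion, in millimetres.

Δh = 388 mm

0–74 m: 3.5×10⁻⁴ × 74 × 1 = 0.02590 m
Layer 2: 1.2 × 560 × 2.9×10⁻⁴ = 0.19488 m
Layer 3: 440 × 1.9×10⁻⁴ × 0.46 = 0.038456 m
2.3×10⁻⁴ × 0.6 × 800 = 0.11040 m
1.2×10⁻⁴ × 0.18 × 830 = 0.017928 m
Δh = 0.02590 + 0.19488 + 0.038456 + 0.11040 + 0.017928 = 0.387564 m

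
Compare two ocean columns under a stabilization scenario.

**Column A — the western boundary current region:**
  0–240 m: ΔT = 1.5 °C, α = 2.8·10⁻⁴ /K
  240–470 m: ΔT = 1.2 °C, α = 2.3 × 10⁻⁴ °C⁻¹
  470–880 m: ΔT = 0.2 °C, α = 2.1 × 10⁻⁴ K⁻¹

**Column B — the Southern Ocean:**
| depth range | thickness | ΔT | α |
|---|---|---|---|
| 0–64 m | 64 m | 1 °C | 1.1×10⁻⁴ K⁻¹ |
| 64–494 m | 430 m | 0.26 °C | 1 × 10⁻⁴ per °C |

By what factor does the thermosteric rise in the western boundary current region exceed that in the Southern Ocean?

A Layer 1: 2.8×10⁻⁴ × 240 × 1.5 = 0.10080 m
A Layer 2: 1.2 × 230 × 2.3×10⁻⁴ = 0.06348 m
A Layer 3: 410 × 0.2 × 2.1×10⁻⁴ = 0.01722 m
A total: 0.18150 m
B Layer 1: 1.1×10⁻⁴ × 64 × 1 = 0.00704 m
B 1×10⁻⁴ × 430 × 0.26 = 0.01118 m
B total: 0.01822 m
Ratio: 0.18150 / 0.01822 ≈ 9.962

9.96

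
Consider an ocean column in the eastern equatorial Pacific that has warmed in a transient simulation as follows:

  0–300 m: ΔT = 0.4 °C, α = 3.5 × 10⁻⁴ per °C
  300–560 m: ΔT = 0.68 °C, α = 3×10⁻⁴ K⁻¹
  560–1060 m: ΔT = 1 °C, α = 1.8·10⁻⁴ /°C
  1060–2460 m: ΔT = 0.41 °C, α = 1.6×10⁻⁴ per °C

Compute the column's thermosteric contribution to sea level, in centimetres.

0–300 m: 3.5×10⁻⁴ × 0.4 × 300 = 0.04200 m
0.68 × 260 × 3×10⁻⁴ = 0.05304 m
1.8×10⁻⁴ × 1 × 500 = 0.09000 m
1.6×10⁻⁴ × 0.41 × 1400 = 0.09184 m
Δh = 0.04200 + 0.05304 + 0.09000 + 0.09184 = 0.27688 m

27.7 cm of thermosteric rise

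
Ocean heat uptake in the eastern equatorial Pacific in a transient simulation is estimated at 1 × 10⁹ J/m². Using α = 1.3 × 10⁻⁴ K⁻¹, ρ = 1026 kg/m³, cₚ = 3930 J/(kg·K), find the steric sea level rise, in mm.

Δh = αQ/(ρcₚ) = 1.3×10⁻⁴ × 1×10⁹ / (1026 × 3930) ≈ 0.032241 m

32 mm of thermosteric rise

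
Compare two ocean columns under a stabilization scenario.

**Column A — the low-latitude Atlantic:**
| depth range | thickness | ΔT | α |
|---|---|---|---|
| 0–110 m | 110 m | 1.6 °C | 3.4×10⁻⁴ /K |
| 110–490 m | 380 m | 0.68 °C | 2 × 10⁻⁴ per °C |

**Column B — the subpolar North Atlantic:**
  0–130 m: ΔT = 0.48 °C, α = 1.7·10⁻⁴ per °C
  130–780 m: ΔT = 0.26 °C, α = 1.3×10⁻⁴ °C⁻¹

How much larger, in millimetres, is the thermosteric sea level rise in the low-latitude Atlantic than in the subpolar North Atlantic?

A Layer 1: 1.6 × 3.4×10⁻⁴ × 110 = 0.05984 m
A 110–490 m: 380 × 0.68 × 2×10⁻⁴ = 0.05168 m
A total: 0.11152 m
B 0.48 × 1.7×10⁻⁴ × 130 = 0.010608 m
B Layer 2: 0.26 × 1.3×10⁻⁴ × 650 = 0.02197 m
B total: 0.032578 m
Difference: 0.11152 − 0.032578 = 0.078942 m

Δh_A − Δh_B ≈ 78.9 mm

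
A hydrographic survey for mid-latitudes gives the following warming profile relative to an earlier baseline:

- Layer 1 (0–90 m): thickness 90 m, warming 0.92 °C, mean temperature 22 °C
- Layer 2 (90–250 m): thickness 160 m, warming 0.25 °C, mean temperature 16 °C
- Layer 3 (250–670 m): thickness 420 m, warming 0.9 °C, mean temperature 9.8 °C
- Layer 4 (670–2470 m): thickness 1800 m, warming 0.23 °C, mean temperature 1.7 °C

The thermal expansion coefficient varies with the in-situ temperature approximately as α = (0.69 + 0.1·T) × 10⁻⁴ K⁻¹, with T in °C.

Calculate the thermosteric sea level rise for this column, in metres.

0.132 m

Layer 1: α = (0.69 + 0.1×22)×10⁻⁴ = 2.89×10⁻⁴ K⁻¹
Layer 2: α = (0.69 + 0.1×16)×10⁻⁴ = 2.29×10⁻⁴ K⁻¹
Layer 3: α = (0.69 + 0.1×9.8)×10⁻⁴ = 1.67×10⁻⁴ K⁻¹
Layer 4: α = (0.69 + 0.1×1.7)×10⁻⁴ = 0.86×10⁻⁴ K⁻¹
Layer 1: 0.92 × 2.89×10⁻⁴ × 90 = 0.0239292 m
90–250 m: 0.25 × 2.29×10⁻⁴ × 160 = 0.00916 m
Layer 3: 1.67×10⁻⁴ × 420 × 0.9 = 0.063126 m
0.23 × 0.86×10⁻⁴ × 1800 = 0.035604 m
Δh = 0.0239292 + 0.00916 + 0.063126 + 0.035604 = 0.1318192 m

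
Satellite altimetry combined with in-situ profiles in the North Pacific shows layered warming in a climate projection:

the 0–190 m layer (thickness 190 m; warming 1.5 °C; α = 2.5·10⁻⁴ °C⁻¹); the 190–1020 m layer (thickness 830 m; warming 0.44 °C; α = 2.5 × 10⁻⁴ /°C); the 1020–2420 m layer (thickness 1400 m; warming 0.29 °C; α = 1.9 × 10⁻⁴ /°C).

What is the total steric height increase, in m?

0–190 m: 190 × 2.5×10⁻⁴ × 1.5 = 0.07125 m
Layer 2: 0.44 × 2.5×10⁻⁴ × 830 = 0.09130 m
1.9×10⁻⁴ × 0.29 × 1400 = 0.07714 m
Δh = 0.07125 + 0.09130 + 0.07714 = 0.23969 m ≈ 0.240 m

Δh ≈ 0.240 m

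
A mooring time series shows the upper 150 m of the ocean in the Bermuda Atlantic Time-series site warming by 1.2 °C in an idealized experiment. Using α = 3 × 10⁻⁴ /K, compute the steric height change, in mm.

Δh = 54.0 mm

Δh = αΔT·H = 3×10⁻⁴ × 1.2 × 150 = 0.05400 m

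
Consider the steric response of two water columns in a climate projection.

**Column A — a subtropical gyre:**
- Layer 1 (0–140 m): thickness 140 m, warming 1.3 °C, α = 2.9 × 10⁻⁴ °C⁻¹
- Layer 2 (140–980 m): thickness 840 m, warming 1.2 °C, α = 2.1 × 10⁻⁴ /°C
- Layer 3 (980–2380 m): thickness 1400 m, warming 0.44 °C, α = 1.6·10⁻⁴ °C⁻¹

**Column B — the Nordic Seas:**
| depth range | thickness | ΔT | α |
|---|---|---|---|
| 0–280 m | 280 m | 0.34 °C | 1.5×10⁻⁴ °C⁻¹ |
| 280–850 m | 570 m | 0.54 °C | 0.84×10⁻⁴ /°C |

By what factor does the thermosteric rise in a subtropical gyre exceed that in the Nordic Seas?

A Layer 1: 140 × 1.3 × 2.9×10⁻⁴ = 0.05278 m
A 140–980 m: 1.2 × 2.1×10⁻⁴ × 840 = 0.21168 m
A 1400 × 0.44 × 1.6×10⁻⁴ = 0.09856 m
A total: 0.36302 m
B 0.34 × 1.5×10⁻⁴ × 280 = 0.01428 m
B 280–850 m: 570 × 0.54 × 0.84×10⁻⁴ = 0.0258552 m
B total: 0.0401352 m
Ratio: 0.36302 / 0.0401352 ≈ 9.045

a factor of 9.0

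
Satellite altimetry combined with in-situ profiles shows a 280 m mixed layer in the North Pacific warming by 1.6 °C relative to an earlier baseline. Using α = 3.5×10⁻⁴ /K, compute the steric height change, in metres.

Δh = αΔT·H = 3.5×10⁻⁴ × 1.6 × 280 = 0.15680 m

Δh ≈ 0.157 m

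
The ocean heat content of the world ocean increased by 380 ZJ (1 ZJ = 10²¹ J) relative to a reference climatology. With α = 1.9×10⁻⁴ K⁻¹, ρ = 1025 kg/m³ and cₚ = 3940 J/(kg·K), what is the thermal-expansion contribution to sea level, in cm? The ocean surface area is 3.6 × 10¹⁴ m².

Per unit area: Q = 380×10²¹ / (3.6×10¹⁴) ≈ 1.056×10⁹ J/m²
Δh = αQ/(ρcₚ) = 1.9×10⁻⁴ × 1.056×10⁹ / (1025 × 3940) ≈ 0.049682 m

Δh ≈ 4.97 cm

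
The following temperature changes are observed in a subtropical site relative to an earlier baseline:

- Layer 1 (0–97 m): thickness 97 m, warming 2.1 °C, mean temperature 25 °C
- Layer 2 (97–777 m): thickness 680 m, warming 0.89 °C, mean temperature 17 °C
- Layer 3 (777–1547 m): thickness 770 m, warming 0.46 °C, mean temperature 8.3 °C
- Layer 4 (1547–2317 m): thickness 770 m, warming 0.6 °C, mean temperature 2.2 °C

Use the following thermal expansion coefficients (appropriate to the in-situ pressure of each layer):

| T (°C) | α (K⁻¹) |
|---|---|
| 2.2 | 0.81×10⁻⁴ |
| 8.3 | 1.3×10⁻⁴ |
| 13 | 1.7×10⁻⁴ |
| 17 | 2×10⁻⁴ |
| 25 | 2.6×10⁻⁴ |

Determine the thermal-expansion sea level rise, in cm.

Δh ≈ 25.7 cm

Layer 1 at 25 °C → α = 2.6×10⁻⁴ K⁻¹
Layer 2 at 17 °C → α = 2×10⁻⁴ K⁻¹
Layer 3 at 8.3 °C → α = 1.3×10⁻⁴ K⁻¹
Layer 4 at 2.2 °C → α = 0.81×10⁻⁴ K⁻¹
Layer 1: 2.6×10⁻⁴ × 2.1 × 97 = 0.052962 m
Layer 2: 680 × 0.89 × 2×10⁻⁴ = 0.12104 m
770 × 1.3×10⁻⁴ × 0.46 = 0.046046 m
Layer 4: 0.81×10⁻⁴ × 770 × 0.6 = 0.037422 m
Δh = 0.052962 + 0.12104 + 0.046046 + 0.037422 = 0.25747 m ≈ 25.7 cm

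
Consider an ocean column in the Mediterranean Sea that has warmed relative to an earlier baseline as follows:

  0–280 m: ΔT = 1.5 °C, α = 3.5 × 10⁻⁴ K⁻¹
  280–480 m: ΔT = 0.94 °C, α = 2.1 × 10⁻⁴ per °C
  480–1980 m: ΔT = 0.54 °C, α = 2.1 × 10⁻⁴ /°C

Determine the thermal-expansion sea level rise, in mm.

0–280 m: 3.5×10⁻⁴ × 1.5 × 280 = 0.14700 m
280–480 m: 200 × 2.1×10⁻⁴ × 0.94 = 0.03948 m
480–1980 m: 0.54 × 2.1×10⁻⁴ × 1500 = 0.17010 m
Δh = 0.14700 + 0.03948 + 0.17010 = 0.35658 m ≈ 357 mm

357 mm of thermosteric rise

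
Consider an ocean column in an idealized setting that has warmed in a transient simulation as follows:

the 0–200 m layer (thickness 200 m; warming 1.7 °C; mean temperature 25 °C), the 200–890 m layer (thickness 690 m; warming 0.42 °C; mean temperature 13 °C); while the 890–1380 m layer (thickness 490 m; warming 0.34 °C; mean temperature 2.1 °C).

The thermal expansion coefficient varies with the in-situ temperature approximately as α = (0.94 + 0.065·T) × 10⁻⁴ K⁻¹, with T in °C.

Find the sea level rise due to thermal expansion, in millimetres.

Layer 1: α = (0.94 + 0.065×25)×10⁻⁴ = 2.565×10⁻⁴ K⁻¹
Layer 2: α = (0.94 + 0.065×13)×10⁻⁴ = 1.785×10⁻⁴ K⁻¹
Layer 3: α = (0.94 + 0.065×2.1)×10⁻⁴ = 1.0765×10⁻⁴ K⁻¹
0–200 m: 200 × 1.7 × 2.565×10⁻⁴ = 0.08721 m
690 × 1.785×10⁻⁴ × 0.42 = 0.0517293 m
Layer 3: 490 × 0.34 × 1.0765×10⁻⁴ = 0.01793449 m
Δh = 0.08721 + 0.0517293 + 0.01793449 = 0.15687379 m

157 mm of thermosteric rise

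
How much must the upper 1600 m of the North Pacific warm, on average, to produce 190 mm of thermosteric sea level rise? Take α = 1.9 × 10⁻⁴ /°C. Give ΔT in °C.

0.625 °C

ΔT = Δh/(αH) = 0.19 / (1.9×10⁻⁴ × 1600) = 0.6250 °C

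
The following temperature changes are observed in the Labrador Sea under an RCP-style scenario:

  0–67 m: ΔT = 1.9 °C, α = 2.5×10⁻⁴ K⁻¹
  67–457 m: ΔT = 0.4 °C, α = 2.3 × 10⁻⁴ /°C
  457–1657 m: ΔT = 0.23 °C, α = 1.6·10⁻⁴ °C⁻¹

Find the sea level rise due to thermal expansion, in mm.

110 mm of thermosteric rise

1.9 × 67 × 2.5×10⁻⁴ = 0.031825 m
Layer 2: 390 × 0.4 × 2.3×10⁻⁴ = 0.03588 m
457–1657 m: 1200 × 1.6×10⁻⁴ × 0.23 = 0.04416 m
Δh = 0.031825 + 0.03588 + 0.04416 = 0.111865 m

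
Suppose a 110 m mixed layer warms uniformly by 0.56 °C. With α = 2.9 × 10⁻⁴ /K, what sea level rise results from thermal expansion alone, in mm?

Δh = αΔT·H = 2.9×10⁻⁴ × 0.56 × 110 = 0.017864 m

Δh ≈ 17.9 mm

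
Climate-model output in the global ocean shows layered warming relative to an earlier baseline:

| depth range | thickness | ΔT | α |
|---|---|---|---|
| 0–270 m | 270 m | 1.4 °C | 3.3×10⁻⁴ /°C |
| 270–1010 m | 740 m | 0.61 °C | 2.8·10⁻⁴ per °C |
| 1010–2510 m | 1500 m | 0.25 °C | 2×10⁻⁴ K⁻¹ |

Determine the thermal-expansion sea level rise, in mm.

Δh = 330 mm

Layer 1: 3.3×10⁻⁴ × 270 × 1.4 = 0.12474 m
2.8×10⁻⁴ × 0.61 × 740 = 0.126392 m
Layer 3: 0.25 × 1500 × 2×10⁻⁴ = 0.07500 m
Δh = 0.12474 + 0.126392 + 0.07500 = 0.326132 m ≈ 330 mm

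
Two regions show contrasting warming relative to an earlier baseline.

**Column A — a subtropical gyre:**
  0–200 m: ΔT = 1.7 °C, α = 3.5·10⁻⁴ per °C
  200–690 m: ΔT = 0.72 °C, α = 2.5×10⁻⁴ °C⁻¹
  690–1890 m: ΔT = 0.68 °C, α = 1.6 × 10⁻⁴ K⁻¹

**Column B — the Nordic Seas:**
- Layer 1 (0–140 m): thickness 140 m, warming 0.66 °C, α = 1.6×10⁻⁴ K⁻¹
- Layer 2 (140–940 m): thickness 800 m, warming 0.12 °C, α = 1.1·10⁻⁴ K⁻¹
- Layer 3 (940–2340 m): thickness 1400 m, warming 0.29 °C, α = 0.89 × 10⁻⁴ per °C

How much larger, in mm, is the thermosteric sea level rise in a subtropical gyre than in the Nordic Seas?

A Layer 1: 3.5×10⁻⁴ × 200 × 1.7 = 0.11900 m
A 200–690 m: 0.72 × 2.5×10⁻⁴ × 490 = 0.08820 m
A 690–1890 m: 1200 × 0.68 × 1.6×10⁻⁴ = 0.13056 m
A total: 0.33776 m
B 0.66 × 1.6×10⁻⁴ × 140 = 0.014784 m
B Layer 2: 1.1×10⁻⁴ × 0.12 × 800 = 0.01056 m
B Layer 3: 0.29 × 0.89×10⁻⁴ × 1400 = 0.036134 m
B total: 0.061478 m
Difference: 0.33776 − 0.061478 = 0.276282 m

Δh_A − Δh_B ≈ 276 mm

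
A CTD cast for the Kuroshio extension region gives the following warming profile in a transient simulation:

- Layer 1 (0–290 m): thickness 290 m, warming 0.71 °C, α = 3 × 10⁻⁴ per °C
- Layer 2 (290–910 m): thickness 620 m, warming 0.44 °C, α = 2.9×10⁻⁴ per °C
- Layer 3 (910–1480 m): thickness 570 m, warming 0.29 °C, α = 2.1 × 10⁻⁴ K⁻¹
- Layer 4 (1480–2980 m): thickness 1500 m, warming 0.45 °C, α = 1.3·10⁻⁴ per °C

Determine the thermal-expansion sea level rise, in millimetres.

0.71 × 3×10⁻⁴ × 290 = 0.06177 m
Layer 2: 0.44 × 2.9×10⁻⁴ × 620 = 0.079112 m
Layer 3: 0.29 × 2.1×10⁻⁴ × 570 = 0.034713 m
1.3×10⁻⁴ × 1500 × 0.45 = 0.08775 m
Δh = 0.06177 + 0.079112 + 0.034713 + 0.08775 = 0.263345 m ≈ 263 mm

263 mm of thermosteric rise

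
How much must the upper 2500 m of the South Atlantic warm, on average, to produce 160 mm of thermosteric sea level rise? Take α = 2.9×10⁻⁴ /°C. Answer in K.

ΔT = Δh/(αH) = 0.16 / (2.9×10⁻⁴ × 2500) ≈ 0.2207 K

ΔT ≈ 0.221 K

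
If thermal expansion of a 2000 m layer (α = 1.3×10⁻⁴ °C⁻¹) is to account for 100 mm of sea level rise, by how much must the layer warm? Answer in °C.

about 0.38 °C

ΔT = Δh/(αH) = 0.1 / (1.3×10⁻⁴ × 2000) ≈ 0.3846 °C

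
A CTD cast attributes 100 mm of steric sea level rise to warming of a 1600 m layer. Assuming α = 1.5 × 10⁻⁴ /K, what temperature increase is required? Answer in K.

about 0.417 K

ΔT = Δh/(αH) = 0.1 / (1.5×10⁻⁴ × 1600) ≈ 0.4167 K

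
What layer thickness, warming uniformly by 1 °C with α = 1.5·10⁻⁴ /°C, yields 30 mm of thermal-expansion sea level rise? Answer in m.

about 200 m

H = Δh/(αΔT) = 0.03 / (1.5×10⁻⁴ × 1) = 200.0 m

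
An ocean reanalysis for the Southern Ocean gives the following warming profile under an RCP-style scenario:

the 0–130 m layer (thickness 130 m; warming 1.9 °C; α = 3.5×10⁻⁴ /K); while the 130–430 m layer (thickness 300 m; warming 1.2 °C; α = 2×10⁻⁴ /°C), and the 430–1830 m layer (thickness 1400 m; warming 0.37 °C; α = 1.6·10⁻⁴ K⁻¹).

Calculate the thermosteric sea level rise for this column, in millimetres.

Δh = 241 mm

Layer 1: 130 × 1.9 × 3.5×10⁻⁴ = 0.08645 m
2×10⁻⁴ × 300 × 1.2 = 0.07200 m
Layer 3: 1.6×10⁻⁴ × 0.37 × 1400 = 0.08288 m
Δh = 0.08645 + 0.07200 + 0.08288 = 0.24133 m ≈ 241 mm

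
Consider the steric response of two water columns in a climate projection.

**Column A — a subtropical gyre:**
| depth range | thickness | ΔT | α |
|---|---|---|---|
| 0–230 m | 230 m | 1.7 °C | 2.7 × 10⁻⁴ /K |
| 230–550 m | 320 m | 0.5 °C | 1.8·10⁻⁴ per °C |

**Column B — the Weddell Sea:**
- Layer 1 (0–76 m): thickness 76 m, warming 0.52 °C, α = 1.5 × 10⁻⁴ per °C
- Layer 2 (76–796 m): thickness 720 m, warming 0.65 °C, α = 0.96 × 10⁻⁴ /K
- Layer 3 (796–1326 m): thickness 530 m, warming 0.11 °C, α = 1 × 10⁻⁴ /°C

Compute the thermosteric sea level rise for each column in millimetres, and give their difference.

A: 134 mm; B: 56.7 mm; difference 77.7 mm

A 230 × 1.7 × 2.7×10⁻⁴ = 0.10557 m
A Layer 2: 0.5 × 320 × 1.8×10⁻⁴ = 0.02880 m
A total: 0.13437 m
B 0.52 × 76 × 1.5×10⁻⁴ = 0.005928 m
B Layer 2: 0.96×10⁻⁴ × 720 × 0.65 = 0.044928 m
B 530 × 1×10⁻⁴ × 0.11 = 0.00583 m
B total: 0.056686 m
Difference: 0.13437 − 0.056686 = 0.077684 m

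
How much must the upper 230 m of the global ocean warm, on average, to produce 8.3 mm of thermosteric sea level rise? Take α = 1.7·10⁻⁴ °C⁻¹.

ΔT = Δh/(αH) = 0.0083 / (1.7×10⁻⁴ × 230) ≈ 0.2123 °C

ΔT ≈ 0.212 °C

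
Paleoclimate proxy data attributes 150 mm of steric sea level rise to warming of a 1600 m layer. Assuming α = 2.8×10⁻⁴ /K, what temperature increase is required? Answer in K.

ΔT = Δh/(αH) = 0.15 / (2.8×10⁻⁴ × 1600) ≈ 0.3348 K

0.335 K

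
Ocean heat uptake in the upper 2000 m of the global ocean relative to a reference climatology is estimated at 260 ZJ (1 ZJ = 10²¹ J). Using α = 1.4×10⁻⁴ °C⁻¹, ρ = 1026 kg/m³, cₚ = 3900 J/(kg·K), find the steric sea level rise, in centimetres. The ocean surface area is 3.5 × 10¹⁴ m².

Per unit area: Q = 260×10²¹ / (3.5×10¹⁴) ≈ 7.429×10⁸ J/m²
Δh = αQ/(ρcₚ) = 1.4×10⁻⁴ × 7.429×10⁸ / (1026 × 3900) ≈ 0.025992 m

Δh ≈ 2.60 cm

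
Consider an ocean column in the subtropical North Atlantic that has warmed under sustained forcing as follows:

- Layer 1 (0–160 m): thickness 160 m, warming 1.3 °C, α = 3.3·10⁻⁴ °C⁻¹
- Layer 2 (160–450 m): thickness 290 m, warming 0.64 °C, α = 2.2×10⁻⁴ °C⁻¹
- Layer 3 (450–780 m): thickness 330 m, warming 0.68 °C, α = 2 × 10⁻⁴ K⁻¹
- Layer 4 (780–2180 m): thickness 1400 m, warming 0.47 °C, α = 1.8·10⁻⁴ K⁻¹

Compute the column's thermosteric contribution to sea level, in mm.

160 × 3.3×10⁻⁴ × 1.3 = 0.06864 m
160–450 m: 290 × 0.64 × 2.2×10⁻⁴ = 0.040832 m
Layer 3: 2×10⁻⁴ × 330 × 0.68 = 0.04488 m
1400 × 0.47 × 1.8×10⁻⁴ = 0.11844 m
Δh = 0.06864 + 0.040832 + 0.04488 + 0.11844 = 0.272792 m ≈ 273 mm

Δh = 273 mm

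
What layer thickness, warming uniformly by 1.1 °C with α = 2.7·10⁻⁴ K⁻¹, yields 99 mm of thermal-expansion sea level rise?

H = Δh/(αΔT) = 0.099 / (2.7×10⁻⁴ × 1.1) ≈ 333.3 m

330 m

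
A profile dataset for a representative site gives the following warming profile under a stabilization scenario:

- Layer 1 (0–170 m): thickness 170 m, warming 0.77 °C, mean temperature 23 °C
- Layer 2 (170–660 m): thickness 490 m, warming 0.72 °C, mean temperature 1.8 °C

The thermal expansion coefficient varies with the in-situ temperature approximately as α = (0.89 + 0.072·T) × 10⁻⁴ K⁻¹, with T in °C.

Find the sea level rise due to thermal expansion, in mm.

69.3 mm of thermosteric rise

Layer 1: α = (0.89 + 0.072×23)×10⁻⁴ = 2.546×10⁻⁴ K⁻¹
Layer 2: α = (0.89 + 0.072×1.8)×10⁻⁴ = 1.0196×10⁻⁴ K⁻¹
0–170 m: 2.546×10⁻⁴ × 170 × 0.77 = 0.03332714 m
Layer 2: 1.0196×10⁻⁴ × 0.72 × 490 = 0.035971488 m
Δh = 0.03332714 + 0.035971488 = 0.069298628 m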